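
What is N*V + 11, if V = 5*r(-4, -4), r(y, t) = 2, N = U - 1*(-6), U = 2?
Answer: 91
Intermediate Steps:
N = 8 (N = 2 - 1*(-6) = 2 + 6 = 8)
V = 10 (V = 5*2 = 10)
N*V + 11 = 8*10 + 11 = 80 + 11 = 91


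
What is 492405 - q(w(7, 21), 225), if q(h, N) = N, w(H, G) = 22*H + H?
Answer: 492180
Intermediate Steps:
w(H, G) = 23*H
492405 - q(w(7, 21), 225) = 492405 - 1*225 = 492405 - 225 = 492180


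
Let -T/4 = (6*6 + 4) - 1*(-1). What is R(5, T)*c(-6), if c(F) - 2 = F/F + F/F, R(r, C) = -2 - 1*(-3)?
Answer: 4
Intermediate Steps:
T = -164 (T = -4*((6*6 + 4) - 1*(-1)) = -4*((36 + 4) + 1) = -4*(40 + 1) = -4*41 = -164)
R(r, C) = 1 (R(r, C) = -2 + 3 = 1)
c(F) = 4 (c(F) = 2 + (F/F + F/F) = 2 + (1 + 1) = 2 + 2 = 4)
R(5, T)*c(-6) = 1*4 = 4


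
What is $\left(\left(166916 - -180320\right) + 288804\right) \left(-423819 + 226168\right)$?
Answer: $-125713942040$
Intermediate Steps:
$\left(\left(166916 - -180320\right) + 288804\right) \left(-423819 + 226168\right) = \left(\left(166916 + 180320\right) + 288804\right) \left(-197651\right) = \left(347236 + 288804\right) \left(-197651\right) = 636040 \left(-197651\right) = -125713942040$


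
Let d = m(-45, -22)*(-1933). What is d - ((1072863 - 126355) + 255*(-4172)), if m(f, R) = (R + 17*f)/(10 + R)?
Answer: -113047/12 ≈ -9420.6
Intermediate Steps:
m(f, R) = (R + 17*f)/(10 + R)
d = -1521271/12 (d = ((-22 + 17*(-45))/(10 - 22))*(-1933) = ((-22 - 765)/(-12))*(-1933) = -1/12*(-787)*(-1933) = (787/12)*(-1933) = -1521271/12 ≈ -1.2677e+5)
d - ((1072863 - 126355) + 255*(-4172)) = -1521271/12 - ((1072863 - 126355) + 255*(-4172)) = -1521271/12 - (946508 - 1063860) = -1521271/12 - 1*(-117352) = -1521271/12 + 117352 = -113047/12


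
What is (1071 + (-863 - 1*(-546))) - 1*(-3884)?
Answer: 4638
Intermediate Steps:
(1071 + (-863 - 1*(-546))) - 1*(-3884) = (1071 + (-863 + 546)) + 3884 = (1071 - 317) + 3884 = 754 + 3884 = 4638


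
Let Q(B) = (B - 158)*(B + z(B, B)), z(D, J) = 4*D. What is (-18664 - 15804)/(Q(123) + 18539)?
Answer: 17234/1493 ≈ 11.543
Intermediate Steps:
Q(B) = 5*B*(-158 + B) (Q(B) = (B - 158)*(B + 4*B) = (-158 + B)*(5*B) = 5*B*(-158 + B))
(-18664 - 15804)/(Q(123) + 18539) = (-18664 - 15804)/(5*123*(-158 + 123) + 18539) = -34468/(5*123*(-35) + 18539) = -34468/(-21525 + 18539) = -34468/(-2986) = -34468*(-1/2986) = 17234/1493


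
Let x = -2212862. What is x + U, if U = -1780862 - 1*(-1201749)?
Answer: -2791975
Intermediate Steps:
U = -579113 (U = -1780862 + 1201749 = -579113)
x + U = -2212862 - 579113 = -2791975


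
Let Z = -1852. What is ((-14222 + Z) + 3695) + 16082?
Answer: 3703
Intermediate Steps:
((-14222 + Z) + 3695) + 16082 = ((-14222 - 1852) + 3695) + 16082 = (-16074 + 3695) + 16082 = -12379 + 16082 = 3703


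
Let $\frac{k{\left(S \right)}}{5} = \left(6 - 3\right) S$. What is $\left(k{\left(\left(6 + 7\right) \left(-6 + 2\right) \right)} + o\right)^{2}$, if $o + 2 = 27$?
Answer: $570025$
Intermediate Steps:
$o = 25$ ($o = -2 + 27 = 25$)
$k{\left(S \right)} = 15 S$ ($k{\left(S \right)} = 5 \left(6 - 3\right) S = 5 \cdot 3 S = 15 S$)
$\left(k{\left(\left(6 + 7\right) \left(-6 + 2\right) \right)} + o\right)^{2} = \left(15 \left(6 + 7\right) \left(-6 + 2\right) + 25\right)^{2} = \left(15 \cdot 13 \left(-4\right) + 25\right)^{2} = \left(15 \left(-52\right) + 25\right)^{2} = \left(-780 + 25\right)^{2} = \left(-755\right)^{2} = 570025$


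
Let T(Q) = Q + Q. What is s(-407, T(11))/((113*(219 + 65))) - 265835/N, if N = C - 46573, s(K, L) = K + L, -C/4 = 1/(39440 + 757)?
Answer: 68441391620563/12015853809884 ≈ 5.6959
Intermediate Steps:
T(Q) = 2*Q
C = -4/40197 (C = -4/(39440 + 757) = -4/40197 ≈ -9.9510e-5)
N = -1872094885/40197 (N = -4/40197 - 46573 = -1872094885/40197 ≈ -46573.)
s(-407, T(11))/((113*(219 + 65))) - 265835/N = (-407 + 2*11)/((113*(219 + 65))) - 265835/(-1872094885/40197) = (-407 + 22)/((113*284)) - 265835*(-40197/1872094885) = -385/32092 + 2137153899/374418977 = 68441391620563/12015853809884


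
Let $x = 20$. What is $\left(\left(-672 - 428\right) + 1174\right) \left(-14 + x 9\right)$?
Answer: $12284$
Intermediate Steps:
$\left(\left(-672 - 428\right) + 1174\right) \left(-14 + x 9\right) = \left(\left(-672 - 428\right) + 1174\right) \left(-14 + 20 \cdot 9\right) = \left(-1100 + 1174\right) \left(-14 + 180\right) = 74 \cdot 166 = 12284$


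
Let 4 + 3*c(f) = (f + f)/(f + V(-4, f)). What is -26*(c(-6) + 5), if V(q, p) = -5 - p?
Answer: -1742/15 ≈ -116.13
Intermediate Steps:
c(f) = -4/3 - 2*f/15 (c(f) = -4/3 + ((f + f)/(f + (-5 - f)))/3 = -4/3 + ((2*f)/(-5))/3 = -4/3 + ((2*f)*(-1/5))/3 = -4/3 + (-2*f/5)/3 = -4/3 - 2*f/15)
-26*(c(-6) + 5) = -26*((-4/3 - 2/15*(-6)) + 5) = -26*((-4/3 + 4/5) + 5) = -26*(-8/15 + 5) = -26*67/15 = -1742/15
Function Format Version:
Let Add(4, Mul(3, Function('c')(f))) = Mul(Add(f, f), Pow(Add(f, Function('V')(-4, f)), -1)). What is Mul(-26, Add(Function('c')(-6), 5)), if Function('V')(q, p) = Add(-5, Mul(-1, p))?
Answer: Rational(-1742, 15) ≈ -116.13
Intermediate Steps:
Function('c')(f) = Add(Rational(-4, 3), Mul(Rational(-2, 15), f)) (Function('c')(f) = Add(Rational(-4, 3), Mul(Rational(1, 3), Mul(Add(f, f), Pow(Add(f, Add(-5, Mul(-1, f))), -1)))) = Add(Rational(-4, 3), Mul(Rational(1, 3), Mul(Mul(2, f), Pow(-5, -1)))) = Add(Rational(-4, 3), Mul(Rational(1, 3), Mul(Mul(2, f), Rational(-1, 5)))) = Add(Rational(-4, 3), Mul(Rational(1, 3), Mul(Rational(-2, 5), f))) = Add(Rational(-4, 3), Mul(Rational(-2, 15), f)))
Mul(-26, Add(Function('c')(-6), 5)) = Mul(-26, Add(Add(Rational(-4, 3), Mul(Rational(-2, 15), -6)), 5)) = Mul(-26, Add(Add(Rational(-4, 3), Rational(4, 5)), 5)) = Mul(-26, Add(Rational(-8, 15), 5)) = Mul(-26, Rational(67, 15)) = Rational(-1742, 15)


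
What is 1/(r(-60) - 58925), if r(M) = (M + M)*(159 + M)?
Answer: -1/70805 ≈ -1.4123e-5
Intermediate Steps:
r(M) = 2*M*(159 + M) (r(M) = (2*M)*(159 + M) = 2*M*(159 + M))
1/(r(-60) - 58925) = 1/(2*(-60)*(159 - 60) - 58925) = 1/(2*(-60)*99 - 58925) = 1/(-11880 - 58925) = 1/(-70805) = -1/70805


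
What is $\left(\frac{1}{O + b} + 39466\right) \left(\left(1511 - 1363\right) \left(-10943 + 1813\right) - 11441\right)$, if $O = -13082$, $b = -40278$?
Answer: $- \frac{4302365465637}{80} \approx -5.378 \cdot 10^{10}$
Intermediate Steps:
$\left(\frac{1}{O + b} + 39466\right) \left(\left(1511 - 1363\right) \left(-10943 + 1813\right) - 11441\right) = \left(\frac{1}{-13082 - 40278} + 39466\right) \left(\left(1511 - 1363\right) \left(-10943 + 1813\right) - 11441\right) = \left(\frac{1}{-53360} + 39466\right) \left(148 \left(-9130\right) - 11441\right) = \left(- \frac{1}{53360} + 39466\right) \left(-1351240 - 11441\right) = \frac{2105905759}{53360} \left(-1362681\right) = - \frac{4302365465637}{80}$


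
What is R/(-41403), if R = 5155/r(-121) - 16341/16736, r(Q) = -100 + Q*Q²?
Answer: 29036986481/1227620417289888 ≈ 2.3653e-5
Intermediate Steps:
r(Q) = -100 + Q³
R = -29036986481/29650518496 (R = 5155/(-100 + (-121)³) - 16341/16736 = 5155/(-100 - 1771561) - 16341*1/16736 = 5155/(-1771661) - 16341/16736 = 5155*(-1/1771661) - 16341/16736 = -5155/1771661 - 16341/16736 = -29036986481/29650518496 ≈ -0.97931)
R/(-41403) = -29036986481/29650518496/(-41403) = -29036986481/29650518496*(-1/41403) = 29036986481/1227620417289888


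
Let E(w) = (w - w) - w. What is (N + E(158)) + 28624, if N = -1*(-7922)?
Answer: 36388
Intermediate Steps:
N = 7922
E(w) = -w (E(w) = 0 - w = -w)
(N + E(158)) + 28624 = (7922 - 1*158) + 28624 = (7922 - 158) + 28624 = 7764 + 28624 = 36388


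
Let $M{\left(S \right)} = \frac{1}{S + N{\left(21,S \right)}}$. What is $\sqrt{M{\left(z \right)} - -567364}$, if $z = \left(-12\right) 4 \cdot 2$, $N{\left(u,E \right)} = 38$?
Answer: $\frac{\sqrt{1908612438}}{58} \approx 753.24$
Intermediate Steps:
$z = -96$ ($z = \left(-48\right) 2 = -96$)
$M{\left(S \right)} = \frac{1}{38 + S}$ ($M{\left(S \right)} = \frac{1}{S + 38} = \frac{1}{38 + S}$)
$\sqrt{M{\left(z \right)} - -567364} = \sqrt{\frac{1}{38 - 96} - -567364} = \sqrt{\frac{1}{-58} + 567364} = \sqrt{- \frac{1}{58} + 567364} = \sqrt{\frac{32907111}{58}} = \frac{\sqrt{1908612438}}{58}$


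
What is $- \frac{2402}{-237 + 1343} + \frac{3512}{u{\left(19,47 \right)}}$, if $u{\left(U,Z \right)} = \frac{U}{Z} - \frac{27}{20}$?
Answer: $- \frac{260953647}{70231} \approx -3715.6$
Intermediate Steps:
$u{\left(U,Z \right)} = - \frac{27}{20} + \frac{U}{Z}$ ($u{\left(U,Z \right)} = \frac{U}{Z} - \frac{27}{20} = - \frac{27}{20} + \frac{U}{Z}$)
$- \frac{2402}{-237 + 1343} + \frac{3512}{u{\left(19,47 \right)}} = - \frac{2402}{-237 + 1343} + \frac{3512}{- \frac{27}{20} + \frac{19}{47}} = - \frac{2402}{1106} + \frac{3512}{- \frac{27}{20} + 19 \cdot \frac{1}{47}} = \left(-2402\right) \frac{1}{1106} + \frac{3512}{- \frac{27}{20} + \frac{19}{47}} = - \frac{1201}{553} + \frac{3512}{- \frac{889}{940}} = - \frac{1201}{553} + 3512 \left(- \frac{940}{889}\right) = - \frac{1201}{553} - \frac{3301280}{889} = - \frac{260953647}{70231}$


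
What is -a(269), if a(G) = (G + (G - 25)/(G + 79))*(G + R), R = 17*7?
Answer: -9104032/87 ≈ -1.0464e+5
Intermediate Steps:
R = 119
a(G) = (119 + G)*(G + (-25 + G)/(79 + G)) (a(G) = (G + (G - 25)/(G + 79))*(G + 119) = (G + (-25 + G)/(79 + G))*(119 + G) = (119 + G)*(G + (-25 + G)/(79 + G)))
-a(269) = -(-2975 + 269**3 + 199*269**2 + 9495*269)/(79 + 269) = -(-2975 + 19465109 + 199*72361 + 2554155)/348 = -(-2975 + 19465109 + 14399839 + 2554155)/348 = -36416128/348 = -1*9104032/87 = -9104032/87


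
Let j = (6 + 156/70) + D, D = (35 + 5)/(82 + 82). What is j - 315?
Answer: -439867/1435 ≈ -306.53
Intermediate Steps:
D = 10/41 (D = 40/164 = 40*(1/164) = 10/41 ≈ 0.24390)
j = 12158/1435 (j = (6 + 156/70) + 10/41 = (6 + 156*(1/70)) + 10/41 = (6 + 78/35) + 10/41 = 288/35 + 10/41 = 12158/1435 ≈ 8.4725)
j - 315 = 12158/1435 - 315 = -439867/1435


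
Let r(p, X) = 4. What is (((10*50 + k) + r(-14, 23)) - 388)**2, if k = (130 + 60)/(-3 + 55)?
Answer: 9678321/676 ≈ 14317.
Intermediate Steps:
k = 95/26 (k = 190/52 = 190*(1/52) = 95/26 ≈ 3.6538)
(((10*50 + k) + r(-14, 23)) - 388)**2 = (((10*50 + 95/26) + 4) - 388)**2 = (((500 + 95/26) + 4) - 388)**2 = ((13095/26 + 4) - 388)**2 = (13199/26 - 388)**2 = (3111/26)**2 = 9678321/676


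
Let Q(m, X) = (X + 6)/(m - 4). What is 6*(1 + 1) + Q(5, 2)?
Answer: 20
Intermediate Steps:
Q(m, X) = (6 + X)/(-4 + m)
6*(1 + 1) + Q(5, 2) = 6*(1 + 1) + (6 + 2)/(-4 + 5) = 6*2 + 8/1 = 12 + 1*8 = 12 + 8 = 20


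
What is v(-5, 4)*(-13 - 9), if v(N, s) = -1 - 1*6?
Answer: 154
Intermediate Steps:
v(N, s) = -7 (v(N, s) = -1 - 6 = -7)
v(-5, 4)*(-13 - 9) = -7*(-13 - 9) = -7*(-22) = 154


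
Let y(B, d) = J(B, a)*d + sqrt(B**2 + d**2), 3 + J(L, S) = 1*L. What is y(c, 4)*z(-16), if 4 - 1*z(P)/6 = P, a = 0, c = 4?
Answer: 480 + 480*sqrt(2) ≈ 1158.8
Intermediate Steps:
z(P) = 24 - 6*P
J(L, S) = -3 + L (J(L, S) = -3 + 1*L = -3 + L)
y(B, d) = sqrt(B**2 + d**2) + d*(-3 + B) (y(B, d) = (-3 + B)*d + sqrt(B**2 + d**2) = d*(-3 + B) + sqrt(B**2 + d**2) = sqrt(B**2 + d**2) + d*(-3 + B))
y(c, 4)*z(-16) = (sqrt(4**2 + 4**2) + 4*(-3 + 4))*(24 - 6*(-16)) = (sqrt(16 + 16) + 4*1)*(24 + 96) = (sqrt(32) + 4)*120 = (4*sqrt(2) + 4)*120 = (4 + 4*sqrt(2))*120 = 480 + 480*sqrt(2)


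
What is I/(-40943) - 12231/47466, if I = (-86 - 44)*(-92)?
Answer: -13190953/23992598 ≈ -0.54979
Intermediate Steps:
I = 11960 (I = -130*(-92) = 11960)
I/(-40943) - 12231/47466 = 11960/(-40943) - 12231/47466 = 11960*(-1/40943) - 12231*1/47466 = -11960/40943 - 151/586 = -13190953/23992598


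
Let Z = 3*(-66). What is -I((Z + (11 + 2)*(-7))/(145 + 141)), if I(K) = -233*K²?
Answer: 19460393/81796 ≈ 237.91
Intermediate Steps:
Z = -198
-I((Z + (11 + 2)*(-7))/(145 + 141)) = -(-233)*((-198 + (11 + 2)*(-7))/(145 + 141))² = -(-233)*((-198 + 13*(-7))/286)² = -(-233)*((-198 - 91)*(1/286))² = -(-233)*(-289*1/286)² = -(-233)*(-289/286)² = -(-233)*83521/81796 = -1*(-19460393/81796) = 19460393/81796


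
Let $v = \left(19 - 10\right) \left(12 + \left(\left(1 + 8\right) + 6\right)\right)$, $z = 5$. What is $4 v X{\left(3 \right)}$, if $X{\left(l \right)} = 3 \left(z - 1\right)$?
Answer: $11664$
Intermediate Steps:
$X{\left(l \right)} = 12$ ($X{\left(l \right)} = 3 \left(5 - 1\right) = 3 \cdot 4 = 12$)
$v = 243$ ($v = 9 \left(12 + \left(9 + 6\right)\right) = 9 \left(12 + 15\right) = 9 \cdot 27 = 243$)
$4 v X{\left(3 \right)} = 4 \cdot 243 \cdot 12 = 972 \cdot 12 = 11664$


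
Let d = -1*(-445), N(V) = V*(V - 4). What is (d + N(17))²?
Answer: 443556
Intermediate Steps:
N(V) = V*(-4 + V)
d = 445
(d + N(17))² = (445 + 17*(-4 + 17))² = (445 + 17*13)² = (445 + 221)² = 666² = 443556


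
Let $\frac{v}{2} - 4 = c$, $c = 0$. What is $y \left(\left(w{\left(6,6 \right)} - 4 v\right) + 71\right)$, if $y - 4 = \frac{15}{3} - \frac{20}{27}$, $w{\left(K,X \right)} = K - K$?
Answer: $\frac{2899}{9} \approx 322.11$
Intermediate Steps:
$w{\left(K,X \right)} = 0$
$v = 8$ ($v = 8 + 2 \cdot 0 = 8 + 0 = 8$)
$y = \frac{223}{27}$ ($y = 4 + \left(\frac{15}{3} - \frac{20}{27}\right) = 4 + \left(15 \cdot \frac{1}{3} - \frac{20}{27}\right) = 4 + \left(5 - \frac{20}{27}\right) = 4 + \frac{115}{27} = \frac{223}{27} \approx 8.2593$)
$y \left(\left(w{\left(6,6 \right)} - 4 v\right) + 71\right) = \frac{223 \left(\left(0 - 32\right) + 71\right)}{27} = \frac{223 \left(-32 + 71\right)}{27} = \frac{223}{27} \cdot 39 = \frac{2899}{9}$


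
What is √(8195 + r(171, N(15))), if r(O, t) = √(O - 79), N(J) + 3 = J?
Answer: √(8195 + 2*√23) ≈ 90.579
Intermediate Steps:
N(J) = -3 + J
r(O, t) = √(-79 + O)
√(8195 + r(171, N(15))) = √(8195 + √(-79 + 171)) = √(8195 + √92) = √(8195 + 2*√23)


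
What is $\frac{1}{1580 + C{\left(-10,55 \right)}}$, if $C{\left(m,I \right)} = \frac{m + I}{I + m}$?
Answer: $\frac{1}{1581} \approx 0.00063251$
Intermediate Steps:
$C{\left(m,I \right)} = 1$ ($C{\left(m,I \right)} = \frac{I + m}{I + m} = 1$)
$\frac{1}{1580 + C{\left(-10,55 \right)}} = \frac{1}{1580 + 1} = \frac{1}{1581}$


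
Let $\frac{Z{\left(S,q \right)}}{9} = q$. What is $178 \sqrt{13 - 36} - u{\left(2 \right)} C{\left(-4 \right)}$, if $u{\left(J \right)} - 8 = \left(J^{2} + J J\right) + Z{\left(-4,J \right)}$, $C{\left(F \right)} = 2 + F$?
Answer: $12104 i \sqrt{23} \approx 58049.0 i$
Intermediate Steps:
$Z{\left(S,q \right)} = 9 q$
$u{\left(J \right)} = 8 + 2 J^{2} + 9 J$ ($u{\left(J \right)} = 8 + \left(\left(J^{2} + J J\right) + 9 J\right) = 8 + \left(\left(J^{2} + J^{2}\right) + 9 J\right) = 8 + \left(2 J^{2} + 9 J\right) = 8 + 2 J^{2} + 9 J$)
$178 \sqrt{13 - 36} - u{\left(2 \right)} C{\left(-4 \right)} = 178 \sqrt{13 - 36} - (8 + 2 \cdot 2^{2} + 9 \cdot 2) \left(2 - 4\right) = 178 \sqrt{-23} - (8 + 2 \cdot 4 + 18) \left(-2\right) = 178 i \sqrt{23} - (8 + 8 + 18) \left(-2\right) = 178 i \sqrt{23} \left(-1\right) 34 \left(-2\right) = 178 i \sqrt{23} \left(\left(-34\right) \left(-2\right)\right) = 178 i \sqrt{23} \cdot 68 = 12104 i \sqrt{23}$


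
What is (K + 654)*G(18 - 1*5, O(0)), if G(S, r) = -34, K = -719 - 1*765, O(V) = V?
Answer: 28220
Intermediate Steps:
K = -1484 (K = -719 - 765 = -1484)
(K + 654)*G(18 - 1*5, O(0)) = (-1484 + 654)*(-34) = -830*(-34) = 28220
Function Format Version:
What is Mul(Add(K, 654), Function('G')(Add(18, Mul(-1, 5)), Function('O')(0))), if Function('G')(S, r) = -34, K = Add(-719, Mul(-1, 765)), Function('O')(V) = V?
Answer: 28220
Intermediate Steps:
K = -1484 (K = Add(-719, -765) = -1484)
Mul(Add(K, 654), Function('G')(Add(18, Mul(-1, 5)), Function('O')(0))) = Mul(Add(-1484, 654), -34) = Mul(-830, -34) = 28220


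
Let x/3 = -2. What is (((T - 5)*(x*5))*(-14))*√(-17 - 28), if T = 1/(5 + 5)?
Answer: -6174*I*√5 ≈ -13805.0*I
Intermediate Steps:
x = -6 (x = 3*(-2) = -6)
T = ⅒ (T = 1/10 = ⅒ ≈ 0.10000)
(((T - 5)*(x*5))*(-14))*√(-17 - 28) = (((⅒ - 5)*(-6*5))*(-14))*√(-17 - 28) = (-49/10*(-30)*(-14))*√(-45) = (147*(-14))*(3*I*√5) = -6174*I*√5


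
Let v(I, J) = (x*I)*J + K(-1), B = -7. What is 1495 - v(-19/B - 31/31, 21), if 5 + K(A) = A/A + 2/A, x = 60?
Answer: -659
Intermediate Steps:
K(A) = -4 + 2/A (K(A) = -5 + (A/A + 2/A) = -5 + (1 + 2/A) = -4 + 2/A)
v(I, J) = -6 + 60*I*J (v(I, J) = (60*I)*J + (-4 + 2/(-1)) = 60*I*J + (-4 + 2*(-1)) = 60*I*J + (-4 - 2) = 60*I*J - 6 = -6 + 60*I*J)
1495 - v(-19/B - 31/31, 21) = 1495 - (-6 + 60*(-19/(-7) - 31/31)*21) = 1495 - (-6 + 60*(-19*(-1/7) - 31*1/31)*21) = 1495 - (-6 + 60*(19/7 - 1)*21) = 1495 - (-6 + 60*(12/7)*21) = 1495 - (-6 + 2160) = 1495 - 1*2154 = 1495 - 2154 = -659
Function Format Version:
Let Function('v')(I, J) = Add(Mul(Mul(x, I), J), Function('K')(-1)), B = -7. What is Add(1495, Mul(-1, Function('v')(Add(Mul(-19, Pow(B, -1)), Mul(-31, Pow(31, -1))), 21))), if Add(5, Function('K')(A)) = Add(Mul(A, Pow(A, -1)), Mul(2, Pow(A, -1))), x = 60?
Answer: -659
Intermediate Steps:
Function('K')(A) = Add(-4, Mul(2, Pow(A, -1))) (Function('K')(A) = Add(-5, Add(Mul(A, Pow(A, -1)), Mul(2, Pow(A, -1)))) = Add(-5, Add(1, Mul(2, Pow(A, -1)))) = Add(-4, Mul(2, Pow(A, -1))))
Function('v')(I, J) = Add(-6, Mul(60, I, J)) (Function('v')(I, J) = Add(Mul(Mul(60, I), J), Add(-4, Mul(2, Pow(-1, -1)))) = Add(Mul(60, I, J), Add(-4, Mul(2, -1))) = Add(Mul(60, I, J), Add(-4, -2)) = Add(Mul(60, I, J), -6) = Add(-6, Mul(60, I, J)))
Add(1495, Mul(-1, Function('v')(Add(Mul(-19, Pow(B, -1)), Mul(-31, Pow(31, -1))), 21))) = Add(1495, Mul(-1, Add(-6, Mul(60, Add(Mul(-19, Pow(-7, -1)), Mul(-31, Pow(31, -1))), 21)))) = Add(1495, Mul(-1, Add(-6, Mul(60, Add(Mul(-19, Rational(-1, 7)), Mul(-31, Rational(1, 31))), 21)))) = Add(1495, Mul(-1, Add(-6, Mul(60, Add(Rational(19, 7), -1), 21)))) = Add(1495, Mul(-1, Add(-6, Mul(60, Rational(12, 7), 21)))) = Add(1495, Mul(-1, Add(-6, 2160))) = Add(1495, Mul(-1, 2154)) = Add(1495, -2154) = -659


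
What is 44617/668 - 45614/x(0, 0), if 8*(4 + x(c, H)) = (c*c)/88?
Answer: 7662155/668 ≈ 11470.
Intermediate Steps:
x(c, H) = -4 + c²/704 (x(c, H) = -4 + ((c*c)/88)/8 = -4 + (c²*(1/88))/8 = -4 + (c²/88)/8 = -4 + c²/704)
44617/668 - 45614/x(0, 0) = 44617/668 - 45614/(-4 + (1/704)*0²) = 44617*(1/668) - 45614/(-4 + (1/704)*0) = 44617/668 - 45614/(-4 + 0) = 44617/668 - 45614/(-4) = 44617/668 - 45614*(-¼) = 44617/668 + 22807/2 = 7662155/668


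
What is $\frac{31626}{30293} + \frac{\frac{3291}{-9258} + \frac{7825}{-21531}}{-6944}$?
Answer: $\frac{14593422843599605}{13976940607006272} \approx 1.0441$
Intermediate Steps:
$\frac{31626}{30293} + \frac{\frac{3291}{-9258} + \frac{7825}{-21531}}{-6944} = 31626 \cdot \frac{1}{30293} + \left(3291 \left(- \frac{1}{9258}\right) + 7825 \left(- \frac{1}{21531}\right)\right) \left(- \frac{1}{6944}\right) = \frac{31626}{30293} + \left(- \frac{1097}{3086} - \frac{7825}{21531}\right) \left(- \frac{1}{6944}\right) = \frac{31626}{30293} - - \frac{47767457}{461391760704} = \frac{31626}{30293} + \frac{47767457}{461391760704} = \frac{14593422843599605}{13976940607006272}$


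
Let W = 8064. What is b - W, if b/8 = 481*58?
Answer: 215120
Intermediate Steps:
b = 223184 (b = 8*(481*58) = 8*27898 = 223184)
b - W = 223184 - 1*8064 = 223184 - 8064 = 215120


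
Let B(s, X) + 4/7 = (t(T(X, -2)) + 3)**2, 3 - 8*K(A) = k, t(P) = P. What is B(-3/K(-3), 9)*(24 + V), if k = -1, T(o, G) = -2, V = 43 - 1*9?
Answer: 174/7 ≈ 24.857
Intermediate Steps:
V = 34 (V = 43 - 9 = 34)
K(A) = 1/2 (K(A) = 3/8 - 1/8*(-1) = 3/8 + 1/8 = 1/2)
B(s, X) = 3/7 (B(s, X) = -4/7 + (-2 + 3)**2 = -4/7 + 1**2 = -4/7 + 1 = 3/7)
B(-3/K(-3), 9)*(24 + V) = 3*(24 + 34)/7 = (3/7)*58 = 174/7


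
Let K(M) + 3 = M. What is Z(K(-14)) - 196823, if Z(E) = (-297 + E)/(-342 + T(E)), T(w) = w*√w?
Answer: (-3345991*√17 + 67313152*I)/(-342*I + 17*√17) ≈ -1.9682e+5 - 0.18057*I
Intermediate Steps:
T(w) = w^(3/2)
K(M) = -3 + M
Z(E) = (-297 + E)/(-342 + E^(3/2))
Z(K(-14)) - 196823 = (-297 + (-3 - 14))/(-342 + (-3 - 14)^(3/2)) - 196823 = (-297 - 17)/(-342 + (-17)^(3/2)) - 196823 = -314/(-342 - 17*I*√17) - 196823 = -196823 - 314/(-342 - 17*I*√17)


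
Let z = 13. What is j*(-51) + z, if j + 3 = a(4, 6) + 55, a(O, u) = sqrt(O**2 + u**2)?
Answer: -2639 - 102*sqrt(13) ≈ -3006.8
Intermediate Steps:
j = 52 + 2*sqrt(13) (j = -3 + (sqrt(4**2 + 6**2) + 55) = -3 + (sqrt(16 + 36) + 55) = -3 + (sqrt(52) + 55) = -3 + (2*sqrt(13) + 55) = -3 + (55 + 2*sqrt(13)) = 52 + 2*sqrt(13) ≈ 59.211)
j*(-51) + z = (52 + 2*sqrt(13))*(-51) + 13 = (-2652 - 102*sqrt(13)) + 13 = -2639 - 102*sqrt(13)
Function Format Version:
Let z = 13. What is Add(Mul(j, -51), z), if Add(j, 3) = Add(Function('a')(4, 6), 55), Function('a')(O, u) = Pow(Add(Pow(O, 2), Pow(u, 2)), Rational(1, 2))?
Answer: Add(-2639, Mul(-102, Pow(13, Rational(1, 2)))) ≈ -3006.8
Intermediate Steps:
j = Add(52, Mul(2, Pow(13, Rational(1, 2)))) (j = Add(-3, Add(Pow(Add(Pow(4, 2), Pow(6, 2)), Rational(1, 2)), 55)) = Add(-3, Add(Pow(Add(16, 36), Rational(1, 2)), 55)) = Add(-3, Add(Pow(52, Rational(1, 2)), 55)) = Add(-3, Add(Mul(2, Pow(13, Rational(1, 2))), 55)) = Add(-3, Add(55, Mul(2, Pow(13, Rational(1, 2))))) = Add(52, Mul(2, Pow(13, Rational(1, 2)))) ≈ 59.211)
Add(Mul(j, -51), z) = Add(Mul(Add(52, Mul(2, Pow(13, Rational(1, 2)))), -51), 13) = Add(Add(-2652, Mul(-102, Pow(13, Rational(1, 2)))), 13) = Add(-2639, Mul(-102, Pow(13, Rational(1, 2))))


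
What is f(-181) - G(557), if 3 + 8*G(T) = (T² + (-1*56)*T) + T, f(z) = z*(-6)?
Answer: -270923/8 ≈ -33865.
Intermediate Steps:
f(z) = -6*z
G(T) = -3/8 - 55*T/8 + T²/8 (G(T) = -3/8 + ((T² + (-1*56)*T) + T)/8 = -3/8 + ((T² - 56*T) + T)/8 = -3/8 + (T² - 55*T)/8 = -3/8 + (-55*T/8 + T²/8) = -3/8 - 55*T/8 + T²/8)
f(-181) - G(557) = -6*(-181) - (-3/8 - 55/8*557 + (⅛)*557²) = 1086 - (-3/8 - 30635/8 + (⅛)*310249) = 1086 - (-3/8 - 30635/8 + 310249/8) = 1086 - 1*279611/8 = 1086 - 279611/8 = -270923/8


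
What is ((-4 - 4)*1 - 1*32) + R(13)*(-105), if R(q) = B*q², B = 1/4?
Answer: -17905/4 ≈ -4476.3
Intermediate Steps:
B = ¼ ≈ 0.25000
R(q) = q²/4
((-4 - 4)*1 - 1*32) + R(13)*(-105) = ((-4 - 4)*1 - 1*32) + ((¼)*13²)*(-105) = (-8*1 - 32) + ((¼)*169)*(-105) = (-8 - 32) + (169/4)*(-105) = -40 - 17745/4 = -17905/4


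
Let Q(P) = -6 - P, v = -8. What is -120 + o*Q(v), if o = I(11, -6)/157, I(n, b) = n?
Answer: -18818/157 ≈ -119.86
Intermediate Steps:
o = 11/157 ≈ 0.070064
-120 + o*Q(v) = -120 + 11*(-6 - 1*(-8))/157 = -120 + 11*(-6 + 8)/157 = -120 + (11/157)*2 = -120 + 22/157 = -18818/157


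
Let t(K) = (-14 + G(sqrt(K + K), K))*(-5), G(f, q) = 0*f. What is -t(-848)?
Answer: -70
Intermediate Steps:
G(f, q) = 0
t(K) = 70 (t(K) = (-14 + 0)*(-5) = -14*(-5) = 70)
-t(-848) = -1*70 = -70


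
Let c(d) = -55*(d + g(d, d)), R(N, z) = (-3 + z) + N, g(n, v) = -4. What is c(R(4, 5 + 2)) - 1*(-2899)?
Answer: 2679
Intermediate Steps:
R(N, z) = -3 + N + z
c(d) = 220 - 55*d (c(d) = -55*(d - 4) = -55*(-4 + d) = 220 - 55*d)
c(R(4, 5 + 2)) - 1*(-2899) = (220 - 55*(-3 + 4 + (5 + 2))) - 1*(-2899) = (220 - 55*(-3 + 4 + 7)) + 2899 = (220 - 55*8) + 2899 = (220 - 440) + 2899 = -220 + 2899 = 2679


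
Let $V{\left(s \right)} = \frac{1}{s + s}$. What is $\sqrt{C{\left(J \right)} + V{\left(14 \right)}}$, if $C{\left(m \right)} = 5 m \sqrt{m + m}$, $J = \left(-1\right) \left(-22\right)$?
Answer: $\frac{\sqrt{7 + 43120 \sqrt{11}}}{14} \approx 27.013$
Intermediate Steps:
$V{\left(s \right)} = \frac{1}{2 s}$
$J = 22$
$C{\left(m \right)} = 5 \sqrt{2} m^{\frac{3}{2}}$ ($C{\left(m \right)} = 5 m \sqrt{2 m} = 5 m \sqrt{2} \sqrt{m} = 5 \sqrt{2} m^{\frac{3}{2}}$)
$\sqrt{C{\left(J \right)} + V{\left(14 \right)}} = \sqrt{5 \sqrt{2} \cdot 22^{\frac{3}{2}} + \frac{1}{2 \cdot 14}} = \sqrt{5 \sqrt{2} \cdot 22 \sqrt{22} + \frac{1}{2} \cdot \frac{1}{14}} = \sqrt{220 \sqrt{11} + \frac{1}{28}} = \sqrt{\frac{1}{28} + 220 \sqrt{11}}$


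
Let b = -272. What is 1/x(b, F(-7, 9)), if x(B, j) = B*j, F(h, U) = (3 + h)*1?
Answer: 1/1088 ≈ 0.00091912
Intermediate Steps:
F(h, U) = 3 + h
1/x(b, F(-7, 9)) = 1/(-272*(3 - 7)) = 1/(-272*(-4)) = 1/1088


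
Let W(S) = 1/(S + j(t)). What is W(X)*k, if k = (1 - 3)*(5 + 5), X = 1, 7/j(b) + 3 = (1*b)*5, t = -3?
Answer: -360/11 ≈ -32.727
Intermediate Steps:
j(b) = 7/(-3 + 5*b) (j(b) = 7/(-3 + (1*b)*5) = 7/(-3 + b*5) = 7/(-3 + 5*b))
W(S) = 1/(-7/18 + S) (W(S) = 1/(S + 7/(-3 + 5*(-3))) = 1/(S + 7/(-3 - 15)) = 1/(S + 7/(-18)) = 1/(S + 7*(-1/18)) = 1/(S - 7/18) = 1/(-7/18 + S))
k = -20 (k = -2*10 = -20)
W(X)*k = (18/(-7 + 18*1))*(-20) = (18/(-7 + 18))*(-20) = (18/11)*(-20) = -360/11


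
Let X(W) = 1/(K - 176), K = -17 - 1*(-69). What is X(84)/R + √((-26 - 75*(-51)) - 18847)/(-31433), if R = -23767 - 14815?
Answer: 1/4784168 - 6*I*√418/31433 ≈ 2.0902e-7 - 0.0039026*I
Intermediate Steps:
K = 52 (K = -17 + 69 = 52)
X(W) = -1/124 (X(W) = 1/(52 - 176) = 1/(-124) = -1/124)
R = -38582
X(84)/R + √((-26 - 75*(-51)) - 18847)/(-31433) = -1/124/(-38582) + √((-26 - 75*(-51)) - 18847)/(-31433) = -1/124*(-1/38582) + √((-26 + 3825) - 18847)*(-1/31433) = 1/4784168 + √(3799 - 18847)*(-1/31433) = 1/4784168 + √(-15048)*(-1/31433) = 1/4784168 + (6*I*√418)*(-1/31433) = 1/4784168 - 6*I*√418/31433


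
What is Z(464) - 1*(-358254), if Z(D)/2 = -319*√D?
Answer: 358254 - 2552*√29 ≈ 3.4451e+5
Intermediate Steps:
Z(D) = -638*√D (Z(D) = 2*(-319*√D) = -638*√D)
Z(464) - 1*(-358254) = -2552*√29 - 1*(-358254) = -2552*√29 + 358254 = 358254 - 2552*√29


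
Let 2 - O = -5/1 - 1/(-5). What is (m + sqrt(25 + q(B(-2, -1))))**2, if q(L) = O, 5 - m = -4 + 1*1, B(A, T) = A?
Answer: (40 + sqrt(795))**2/25 ≈ 186.03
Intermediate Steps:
m = 8 (m = 5 - (-4 + 1*1) = 5 - (-4 + 1) = 5 - 1*(-3) = 5 + 3 = 8)
O = 34/5 (O = 2 - (-5/1 - 1/(-5)) = 2 - (-5*1 - 1*(-1/5)) = 2 - (-5 + 1/5) = 2 - 1*(-24/5) = 2 + 24/5 = 34/5 ≈ 6.8000)
q(L) = 34/5
(m + sqrt(25 + q(B(-2, -1))))**2 = (8 + sqrt(25 + 34/5))**2 = (8 + sqrt(159/5))**2 = (8 + sqrt(795)/5)**2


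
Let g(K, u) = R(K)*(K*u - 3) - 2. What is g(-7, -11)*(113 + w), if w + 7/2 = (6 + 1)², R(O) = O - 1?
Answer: -94149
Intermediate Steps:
R(O) = -1 + O
g(K, u) = -2 + (-1 + K)*(-3 + K*u) (g(K, u) = (-1 + K)*(K*u - 3) - 2 = (-1 + K)*(-3 + K*u) - 2 = -2 + (-1 + K)*(-3 + K*u))
w = 91/2 (w = -7/2 + (6 + 1)² = -7/2 + 7² = -7/2 + 49 = 91/2 ≈ 45.500)
g(-7, -11)*(113 + w) = (1 - 3*(-7) - 7*(-11)*(-1 - 7))*(113 + 91/2) = (1 + 21 - 7*(-11)*(-8))*(317/2) = (1 + 21 - 616)*(317/2) = -594*317/2 = -94149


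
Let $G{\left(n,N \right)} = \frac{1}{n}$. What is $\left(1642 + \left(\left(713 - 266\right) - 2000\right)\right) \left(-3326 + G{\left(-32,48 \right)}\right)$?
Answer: $- \frac{9472537}{32} \approx -2.9602 \cdot 10^{5}$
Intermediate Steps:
$\left(1642 + \left(\left(713 - 266\right) - 2000\right)\right) \left(-3326 + G{\left(-32,48 \right)}\right) = \left(1642 + \left(\left(713 - 266\right) - 2000\right)\right) \left(-3326 + \frac{1}{-32}\right) = \left(1642 + \left(\left(713 - 266\right) - 2000\right)\right) \left(-3326 - \frac{1}{32}\right) = \left(1642 + \left(447 - 2000\right)\right) \left(- \frac{106433}{32}\right) = \left(1642 - 1553\right) \left(- \frac{106433}{32}\right) = 89 \left(- \frac{106433}{32}\right) = - \frac{9472537}{32}$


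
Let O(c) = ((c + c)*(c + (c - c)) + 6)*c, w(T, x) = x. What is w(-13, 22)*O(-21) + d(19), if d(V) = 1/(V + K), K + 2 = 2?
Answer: -7794863/19 ≈ -4.1026e+5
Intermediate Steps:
K = 0 (K = -2 + 2 = 0)
d(V) = 1/V (d(V) = 1/(V + 0) = 1/V)
O(c) = c*(6 + 2*c²) (O(c) = ((2*c)*(c + 0) + 6)*c = ((2*c)*c + 6)*c = (2*c² + 6)*c = (6 + 2*c²)*c = c*(6 + 2*c²))
w(-13, 22)*O(-21) + d(19) = 22*(2*(-21)*(3 + (-21)²)) + 1/19 = 22*(2*(-21)*(3 + 441)) + 1/19 = 22*(2*(-21)*444) + 1/19 = 22*(-18648) + 1/19 = -410256 + 1/19 = -7794863/19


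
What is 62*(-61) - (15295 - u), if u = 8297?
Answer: -10780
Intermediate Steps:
62*(-61) - (15295 - u) = 62*(-61) - (15295 - 1*8297) = -3782 - (15295 - 8297) = -3782 - 1*6998 = -3782 - 6998 = -10780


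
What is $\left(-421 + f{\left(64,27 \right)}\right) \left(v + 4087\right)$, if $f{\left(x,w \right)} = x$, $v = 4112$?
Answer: $-2927043$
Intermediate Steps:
$\left(-421 + f{\left(64,27 \right)}\right) \left(v + 4087\right) = \left(-421 + 64\right) \left(4112 + 4087\right) = \left(-357\right) 8199 = -2927043$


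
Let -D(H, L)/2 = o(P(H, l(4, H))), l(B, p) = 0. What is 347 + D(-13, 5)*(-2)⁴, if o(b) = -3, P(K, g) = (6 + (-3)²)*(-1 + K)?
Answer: 443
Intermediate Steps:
P(K, g) = -15 + 15*K (P(K, g) = (6 + 9)*(-1 + K) = 15*(-1 + K) = -15 + 15*K)
D(H, L) = 6 (D(H, L) = -2*(-3) = 6)
347 + D(-13, 5)*(-2)⁴ = 347 + 6*(-2)⁴ = 347 + 6*16 = 347 + 96 = 443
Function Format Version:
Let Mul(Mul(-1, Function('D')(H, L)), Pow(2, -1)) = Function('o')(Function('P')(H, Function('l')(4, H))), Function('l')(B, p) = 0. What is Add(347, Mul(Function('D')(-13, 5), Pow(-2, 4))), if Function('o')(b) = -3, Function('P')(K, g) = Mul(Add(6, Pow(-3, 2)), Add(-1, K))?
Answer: 443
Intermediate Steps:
Function('P')(K, g) = Add(-15, Mul(15, K)) (Function('P')(K, g) = Mul(Add(6, 9), Add(-1, K)) = Mul(15, Add(-1, K)) = Add(-15, Mul(15, K)))
Function('D')(H, L) = 6 (Function('D')(H, L) = Mul(-2, -3) = 6)
Add(347, Mul(Function('D')(-13, 5), Pow(-2, 4))) = Add(347, Mul(6, Pow(-2, 4))) = Add(347, Mul(6, 16)) = Add(347, 96) = 443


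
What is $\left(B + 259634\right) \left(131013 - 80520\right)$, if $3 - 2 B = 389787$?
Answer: $3269017806$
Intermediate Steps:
$B = -194892$ ($B = \frac{3}{2} - \frac{389787}{2} = -194892$)
$\left(B + 259634\right) \left(131013 - 80520\right) = \left(-194892 + 259634\right) \left(131013 - 80520\right) = 64742 \cdot 50493 = 3269017806$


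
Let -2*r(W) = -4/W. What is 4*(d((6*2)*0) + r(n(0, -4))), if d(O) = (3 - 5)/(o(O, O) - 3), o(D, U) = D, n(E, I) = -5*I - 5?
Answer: 16/5 ≈ 3.2000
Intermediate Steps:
n(E, I) = -5 - 5*I
r(W) = 2/W (r(W) = -(-2)/W = 2/W)
d(O) = -2/(-3 + O) (d(O) = (3 - 5)/(O - 3) = -2/(-3 + O))
4*(d((6*2)*0) + r(n(0, -4))) = 4*(-2/(-3 + (6*2)*0) + 2/(-5 - 5*(-4))) = 4*(-2/(-3 + 12*0) + 2/(-5 + 20)) = 4*(-2/(-3 + 0) + 2/15) = 4*(-2/(-3) + 2*(1/15)) = 4*(-2*(-⅓) + 2/15) = 4*(⅔ + 2/15) = 4*(⅘) = 16/5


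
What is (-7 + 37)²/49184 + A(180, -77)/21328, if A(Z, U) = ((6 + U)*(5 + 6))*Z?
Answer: -107735805/16390568 ≈ -6.5730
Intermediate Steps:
A(Z, U) = Z*(66 + 11*U) (A(Z, U) = ((6 + U)*11)*Z = (66 + 11*U)*Z = Z*(66 + 11*U))
(-7 + 37)²/49184 + A(180, -77)/21328 = (-7 + 37)²/49184 + (11*180*(6 - 77))/21328 = 30²*(1/49184) + (11*180*(-71))*(1/21328) = 900*(1/49184) - 140580*1/21328 = 225/12296 - 35145/5332 = -107735805/16390568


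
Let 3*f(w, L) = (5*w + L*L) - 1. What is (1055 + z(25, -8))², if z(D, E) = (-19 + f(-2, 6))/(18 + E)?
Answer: 249924481/225 ≈ 1.1108e+6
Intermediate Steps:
f(w, L) = -⅓ + L²/3 + 5*w/3 (f(w, L) = ((5*w + L*L) - 1)/3 = ((5*w + L²) - 1)/3 = ((L² + 5*w) - 1)/3 = (-1 + L² + 5*w)/3 = -⅓ + L²/3 + 5*w/3)
z(D, E) = -32/(3*(18 + E)) (z(D, E) = (-19 + (-⅓ + (⅓)*6² + (5/3)*(-2)))/(18 + E) = (-19 + (-⅓ + (⅓)*36 - 10/3))/(18 + E) = (-19 + (-⅓ + 12 - 10/3))/(18 + E) = (-19 + 25/3)/(18 + E) = -32/(3*(18 + E)))
(1055 + z(25, -8))² = (1055 - 32/(54 + 3*(-8)))² = (1055 - 32/(54 - 24))² = (1055 - 32/30)² = (1055 - 32*1/30)² = (1055 - 16/15)² = (15809/15)² = 249924481/225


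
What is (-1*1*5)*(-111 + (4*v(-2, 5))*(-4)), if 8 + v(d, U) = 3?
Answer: 155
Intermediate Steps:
v(d, U) = -5 (v(d, U) = -8 + 3 = -5)
(-1*1*5)*(-111 + (4*v(-2, 5))*(-4)) = (-1*1*5)*(-111 + (4*(-5))*(-4)) = (-1*5)*(-111 - 20*(-4)) = -5*(-111 + 80) = -5*(-31) = 155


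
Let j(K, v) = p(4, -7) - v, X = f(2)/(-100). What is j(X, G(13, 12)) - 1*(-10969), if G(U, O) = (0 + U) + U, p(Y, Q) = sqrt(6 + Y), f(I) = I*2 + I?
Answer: 10943 + sqrt(10) ≈ 10946.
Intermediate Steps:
f(I) = 3*I (f(I) = 2*I + I = 3*I)
G(U, O) = 2*U (G(U, O) = U + U = 2*U)
X = -3/50 (X = (3*2)/(-100) = 6*(-1/100) = -3/50 ≈ -0.060000)
j(K, v) = sqrt(10) - v (j(K, v) = sqrt(6 + 4) - v = sqrt(10) - v)
j(X, G(13, 12)) - 1*(-10969) = (sqrt(10) - 2*13) - 1*(-10969) = (sqrt(10) - 1*26) + 10969 = (sqrt(10) - 26) + 10969 = (-26 + sqrt(10)) + 10969 = 10943 + sqrt(10)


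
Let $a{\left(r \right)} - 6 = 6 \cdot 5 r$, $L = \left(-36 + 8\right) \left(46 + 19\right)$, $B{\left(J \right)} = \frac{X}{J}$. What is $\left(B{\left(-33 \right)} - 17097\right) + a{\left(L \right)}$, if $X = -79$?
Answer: $- \frac{2365724}{33} \approx -71689.0$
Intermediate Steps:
$B{\left(J \right)} = - \frac{79}{J}$
$L = -1820$ ($L = \left(-28\right) 65 = -1820$)
$a{\left(r \right)} = 6 + 30 r$ ($a{\left(r \right)} = 6 + 6 \cdot 5 r = 6 + 30 r$)
$\left(B{\left(-33 \right)} - 17097\right) + a{\left(L \right)} = \left(- \frac{79}{-33} - 17097\right) + \left(6 + 30 \left(-1820\right)\right) = \left(\left(-79\right) \left(- \frac{1}{33}\right) - 17097\right) + \left(6 - 54600\right) = \left(\frac{79}{33} - 17097\right) - 54594 = - \frac{564122}{33} - 54594 = - \frac{2365724}{33}$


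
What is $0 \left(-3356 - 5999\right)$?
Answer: $0$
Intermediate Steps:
$0 \left(-3356 - 5999\right) = 0 \left(-9355\right) = 0$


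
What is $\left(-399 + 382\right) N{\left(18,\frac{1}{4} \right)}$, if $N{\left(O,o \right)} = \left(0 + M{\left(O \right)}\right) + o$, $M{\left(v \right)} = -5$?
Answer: $\frac{323}{4} \approx 80.75$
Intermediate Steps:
$N{\left(O,o \right)} = -5 + o$ ($N{\left(O,o \right)} = \left(0 - 5\right) + o = -5 + o$)
$\left(-399 + 382\right) N{\left(18,\frac{1}{4} \right)} = \left(-399 + 382\right) \left(-5 + \frac{1}{4}\right) = - 17 \left(-5 + \frac{1}{4}\right) = \left(-17\right) \left(- \frac{19}{4}\right) = \frac{323}{4}$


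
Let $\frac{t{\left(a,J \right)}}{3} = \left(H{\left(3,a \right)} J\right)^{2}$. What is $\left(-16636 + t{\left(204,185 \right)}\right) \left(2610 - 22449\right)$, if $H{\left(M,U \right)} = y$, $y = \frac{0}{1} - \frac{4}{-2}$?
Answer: $-7817835696$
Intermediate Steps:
$y = 2$ ($y = 0 \cdot 1 - -2 = 0 + 2 = 2$)
$H{\left(M,U \right)} = 2$
$t{\left(a,J \right)} = 12 J^{2}$ ($t{\left(a,J \right)} = 3 \left(2 J\right)^{2} = 3 \cdot 4 J^{2} = 12 J^{2}$)
$\left(-16636 + t{\left(204,185 \right)}\right) \left(2610 - 22449\right) = \left(-16636 + 12 \cdot 185^{2}\right) \left(2610 - 22449\right) = \left(-16636 + 12 \cdot 34225\right) \left(-19839\right) = \left(-16636 + 410700\right) \left(-19839\right) = 394064 \left(-19839\right) = -7817835696$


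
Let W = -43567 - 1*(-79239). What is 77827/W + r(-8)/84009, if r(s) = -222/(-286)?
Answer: 23973385819/10988153176 ≈ 2.1817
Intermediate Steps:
W = 35672 (W = -43567 + 79239 = 35672)
r(s) = 111/143 (r(s) = -222*(-1/286) = 111/143)
77827/W + r(-8)/84009 = 77827/35672 + (111/143)/84009 = 77827*(1/35672) + (111/143)*(1/84009) = 77827/35672 + 37/4004429 = 23973385819/10988153176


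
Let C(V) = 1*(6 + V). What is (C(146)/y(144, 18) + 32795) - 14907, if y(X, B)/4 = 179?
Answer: 3201990/179 ≈ 17888.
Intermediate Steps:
C(V) = 6 + V
y(X, B) = 716 (y(X, B) = 4*179 = 716)
(C(146)/y(144, 18) + 32795) - 14907 = ((6 + 146)/716 + 32795) - 14907 = (152*(1/716) + 32795) - 14907 = (38/179 + 32795) - 14907 = 5870343/179 - 14907 = 3201990/179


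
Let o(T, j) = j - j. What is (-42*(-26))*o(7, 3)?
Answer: 0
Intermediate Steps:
o(T, j) = 0
(-42*(-26))*o(7, 3) = -42*(-26)*0 = 1092*0 = 0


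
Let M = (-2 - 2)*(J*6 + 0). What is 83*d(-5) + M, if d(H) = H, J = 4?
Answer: -511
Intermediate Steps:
M = -96 (M = (-2 - 2)*(4*6 + 0) = -4*(24 + 0) = -4*24 = -96)
83*d(-5) + M = 83*(-5) - 96 = -415 - 96 = -511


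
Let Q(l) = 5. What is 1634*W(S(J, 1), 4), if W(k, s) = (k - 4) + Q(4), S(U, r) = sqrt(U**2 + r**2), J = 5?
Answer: 1634 + 1634*sqrt(26) ≈ 9965.8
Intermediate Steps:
W(k, s) = 1 + k (W(k, s) = (k - 4) + 5 = (-4 + k) + 5 = 1 + k)
1634*W(S(J, 1), 4) = 1634*(1 + sqrt(5**2 + 1**2)) = 1634*(1 + sqrt(25 + 1)) = 1634*(1 + sqrt(26)) = 1634 + 1634*sqrt(26)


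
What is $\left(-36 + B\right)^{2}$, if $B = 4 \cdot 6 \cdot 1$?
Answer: $144$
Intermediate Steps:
$B = 24$ ($B = 24 \cdot 1 = 24$)
$\left(-36 + B\right)^{2} = \left(-36 + 24\right)^{2} = \left(-12\right)^{2} = 144$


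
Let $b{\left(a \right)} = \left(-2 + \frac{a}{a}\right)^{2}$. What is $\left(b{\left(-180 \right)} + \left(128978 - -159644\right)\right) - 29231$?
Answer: $259392$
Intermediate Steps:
$b{\left(a \right)} = 1$ ($b{\left(a \right)} = \left(-2 + 1\right)^{2} = \left(-1\right)^{2} = 1$)
$\left(b{\left(-180 \right)} + \left(128978 - -159644\right)\right) - 29231 = \left(1 + \left(128978 - -159644\right)\right) - 29231 = \left(1 + \left(128978 + 159644\right)\right) - 29231 = \left(1 + 288622\right) - 29231 = 288623 - 29231 = 259392$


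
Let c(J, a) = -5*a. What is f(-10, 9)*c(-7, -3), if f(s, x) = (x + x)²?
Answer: 4860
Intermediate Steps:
f(s, x) = 4*x² (f(s, x) = (2*x)² = 4*x²)
f(-10, 9)*c(-7, -3) = (4*9²)*(-5*(-3)) = (4*81)*15 = 324*15 = 4860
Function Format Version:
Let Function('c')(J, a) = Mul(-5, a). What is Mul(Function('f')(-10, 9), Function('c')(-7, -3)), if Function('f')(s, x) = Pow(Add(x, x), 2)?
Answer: 4860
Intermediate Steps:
Function('f')(s, x) = Mul(4, Pow(x, 2)) (Function('f')(s, x) = Pow(Mul(2, x), 2) = Mul(4, Pow(x, 2)))
Mul(Function('f')(-10, 9), Function('c')(-7, -3)) = Mul(Mul(4, Pow(9, 2)), Mul(-5, -3)) = Mul(Mul(4, 81), 15) = Mul(324, 15) = 4860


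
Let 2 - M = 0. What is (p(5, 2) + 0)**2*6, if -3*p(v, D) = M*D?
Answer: 32/3 ≈ 10.667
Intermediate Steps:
M = 2 (M = 2 - 1*0 = 2 + 0 = 2)
p(v, D) = -2*D/3
(p(5, 2) + 0)**2*6 = (-2/3*2 + 0)**2*6 = (-4/3 + 0)**2*6 = (-4/3)**2*6 = (16/9)*6 = 32/3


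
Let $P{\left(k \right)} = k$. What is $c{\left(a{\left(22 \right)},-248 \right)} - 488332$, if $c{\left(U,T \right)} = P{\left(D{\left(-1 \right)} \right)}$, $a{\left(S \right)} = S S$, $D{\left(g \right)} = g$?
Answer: $-488333$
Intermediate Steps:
$a{\left(S \right)} = S^{2}$
$c{\left(U,T \right)} = -1$
$c{\left(a{\left(22 \right)},-248 \right)} - 488332 = -1 - 488332 = -488333$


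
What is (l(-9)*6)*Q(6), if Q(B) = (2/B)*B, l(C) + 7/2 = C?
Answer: -150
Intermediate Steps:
l(C) = -7/2 + C
Q(B) = 2
(l(-9)*6)*Q(6) = ((-7/2 - 9)*6)*2 = -25/2*6*2 = -75*2 = -150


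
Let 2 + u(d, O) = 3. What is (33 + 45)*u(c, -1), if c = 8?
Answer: 78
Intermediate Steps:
u(d, O) = 1 (u(d, O) = -2 + 3 = 1)
(33 + 45)*u(c, -1) = (33 + 45)*1 = 78*1 = 78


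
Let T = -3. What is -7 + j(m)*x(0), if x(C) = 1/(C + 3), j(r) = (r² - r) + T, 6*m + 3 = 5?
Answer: -218/27 ≈ -8.0741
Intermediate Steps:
m = ⅓ (m = -½ + (⅙)*5 = -½ + ⅚ = ⅓ ≈ 0.33333)
j(r) = -3 + r² - r (j(r) = (r² - r) - 3 = -3 + r² - r)
x(C) = 1/(3 + C)
-7 + j(m)*x(0) = -7 + (-3 + (⅓)² - 1*⅓)/(3 + 0) = -7 + (-3 + ⅑ - ⅓)/3 = -7 - 29/9*⅓ = -7 - 29/27 = -218/27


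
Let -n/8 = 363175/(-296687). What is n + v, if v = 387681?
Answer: 115022818247/296687 ≈ 3.8769e+5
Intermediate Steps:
n = 2905400/296687 (n = -2905400/(-296687) = -2905400*(-1)/296687 = -8*(-363175/296687) = 2905400/296687 ≈ 9.7928)
n + v = 2905400/296687 + 387681 = 115022818247/296687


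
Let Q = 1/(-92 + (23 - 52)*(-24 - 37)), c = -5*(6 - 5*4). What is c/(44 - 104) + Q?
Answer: -3911/3354 ≈ -1.1661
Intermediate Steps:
c = 70 (c = -5*(6 - 20) = -5*(-14) = 70)
Q = 1/1677 (Q = 1/(-92 - 29*(-61)) = 1/(-92 + 1769) = 1/1677 ≈ 0.00059630)
c/(44 - 104) + Q = 70/(44 - 104) + 1/1677 = 70/(-60) + 1/1677 = 70*(-1/60) + 1/1677 = -7/6 + 1/1677 = -3911/3354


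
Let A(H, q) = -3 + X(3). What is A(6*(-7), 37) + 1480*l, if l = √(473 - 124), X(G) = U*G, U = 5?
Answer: 12 + 1480*√349 ≈ 27661.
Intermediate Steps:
X(G) = 5*G
l = √349 ≈ 18.682
A(H, q) = 12 (A(H, q) = -3 + 5*3 = -3 + 15 = 12)
A(6*(-7), 37) + 1480*l = 12 + 1480*√349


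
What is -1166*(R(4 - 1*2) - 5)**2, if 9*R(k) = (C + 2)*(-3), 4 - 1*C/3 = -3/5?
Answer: -27652856/225 ≈ -1.2290e+5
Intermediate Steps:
C = 69/5 (C = 12 - (-9)/5 = 12 - 3*(-3/5) = 12 + 9/5 = 69/5 ≈ 13.800)
R(k) = -79/15 (R(k) = ((69/5 + 2)*(-3))/9 = ((79/5)*(-3))/9 = (1/9)*(-237/5) = -79/15)
-1166*(R(4 - 1*2) - 5)**2 = -1166*(-79/15 - 5)**2 = -1166*(-154/15)**2 = -1166*23716/225 = -27652856/225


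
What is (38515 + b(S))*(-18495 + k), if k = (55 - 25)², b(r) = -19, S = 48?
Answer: -677337120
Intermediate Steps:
k = 900 (k = 30² = 900)
(38515 + b(S))*(-18495 + k) = (38515 - 19)*(-18495 + 900) = 38496*(-17595) = -677337120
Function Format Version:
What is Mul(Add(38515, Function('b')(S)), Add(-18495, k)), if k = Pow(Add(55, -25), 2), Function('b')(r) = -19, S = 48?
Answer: -677337120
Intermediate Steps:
k = 900 (k = Pow(30, 2) = 900)
Mul(Add(38515, Function('b')(S)), Add(-18495, k)) = Mul(Add(38515, -19), Add(-18495, 900)) = Mul(38496, -17595) = -677337120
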